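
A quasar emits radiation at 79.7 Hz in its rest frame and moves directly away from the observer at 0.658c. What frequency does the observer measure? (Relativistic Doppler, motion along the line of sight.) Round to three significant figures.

36.2 Hz

Relativistic Doppler (source moving away): f_obs = f_src · √((1−β)/(1+β)).
With β = 0.658: factor = √(0.342/1.658) = 0.45417.
f_obs = 79.7 × 0.45417 = 36.2 Hz.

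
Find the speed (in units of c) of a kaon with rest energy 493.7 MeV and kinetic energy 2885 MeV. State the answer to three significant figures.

0.989c

γ = 1 + K/(mc²) = 1 + 2885/493.7 = 6.8436.
β = √(1 − 1/γ²) = √(1 − 0.0213516) = √0.9786484 = 0.989.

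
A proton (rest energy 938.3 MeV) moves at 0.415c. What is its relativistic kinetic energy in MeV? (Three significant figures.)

With β = 0.415, γ = 1/√(1 − 0.415²) = 1/√0.827775 = 1.099117.
Kinetic energy: K = (γ − 1)mc² = (1.099117 − 1) × 938.3 MeV = 0.099117 × 938.3 = 93.0 MeV.

93.0 MeV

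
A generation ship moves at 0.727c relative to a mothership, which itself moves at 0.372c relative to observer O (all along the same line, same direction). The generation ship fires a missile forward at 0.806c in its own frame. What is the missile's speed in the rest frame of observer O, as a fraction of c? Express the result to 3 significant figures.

0.985c

First combine the missile and generation ship (S''→S'): u₁ = (0.806 + 0.727)/(1 + 0.806×0.727) = 1.533/1.585962 = 0.96661.
Then combine with the mothership (S'→S): u = (0.96661 + 0.372)/(1 + 0.96661×0.372) = 1.33861/1.35957892 = 0.98458.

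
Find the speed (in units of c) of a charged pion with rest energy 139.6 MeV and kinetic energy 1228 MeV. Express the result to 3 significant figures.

γ = 1 + K/(mc²) = 1 + 1228/139.6 = 9.7966.
β = √(1 − 1/γ²) = √(1 − 0.0104196) = √0.9895804 = 0.995.

0.995c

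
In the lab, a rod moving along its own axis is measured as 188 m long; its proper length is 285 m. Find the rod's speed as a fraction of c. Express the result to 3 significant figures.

0.752c

Length contraction gives γ = L₀/L = 285/188 = 1.516.
β = √(1 − 1/γ²) = √0.564887 = 0.752.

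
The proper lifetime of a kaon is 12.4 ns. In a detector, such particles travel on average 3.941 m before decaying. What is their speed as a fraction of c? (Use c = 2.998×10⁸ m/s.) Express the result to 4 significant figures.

0.7274c

Let x = d/(cτ) = 3.941 m / (2.998×10⁸ m/s × 1.240×10^-8 s) = 1.0601. Since d = βγcτ, x = βγ = β/√(1−β²).
Solving: β² = x²/(1+x²) = 1.12381/2.12381 = 0.529148, so β = 0.7274.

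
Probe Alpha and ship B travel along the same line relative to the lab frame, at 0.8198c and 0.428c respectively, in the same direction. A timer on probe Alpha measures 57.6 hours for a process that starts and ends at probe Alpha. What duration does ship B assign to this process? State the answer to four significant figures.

The velocity of probe Alpha relative to ship B is (0.8198 − 0.428)c / (1 − 0.8198×0.428) = 0.60358c; relative speed 0.60358c.
γ for this relative speed: γ = 1/√(1 − 0.364309) = 1.2542.
Probe Alpha's interval is proper; time dilation gives Δt_B = γΔτ = 1.2542 × 57.6 hours = 72.24 hours.

72.24 hours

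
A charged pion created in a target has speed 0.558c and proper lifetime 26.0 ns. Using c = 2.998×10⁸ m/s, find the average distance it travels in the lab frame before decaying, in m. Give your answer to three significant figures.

Lorentz factor: γ = (1 − 0.311364)^(−1/2) = 1.2051.
Lab-frame lifetime: Δt = γτ = 1.2051 × 26.0 ns = 31.333 ns.
Distance: d = vΔt = 0.558 × 2.998×10⁸ m/s × 3.1333×10^-8 s = 5.24 m.

5.24 m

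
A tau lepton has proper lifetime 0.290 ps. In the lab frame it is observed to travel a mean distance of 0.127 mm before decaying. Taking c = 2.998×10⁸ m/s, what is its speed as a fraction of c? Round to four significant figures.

Lab distance = (lab lifetime)·v = γτ·βc, so βγ = d/(cτ) = 1.270×10^-4/(2.998×10⁸ × 2.900×10^-13) = 1.4607.
With βγ = 1.4607: γ² = 1 + (βγ)² = 3.13364, and β = (βγ)/γ = 1.4607/1.77021 = 0.8252.

0.8252c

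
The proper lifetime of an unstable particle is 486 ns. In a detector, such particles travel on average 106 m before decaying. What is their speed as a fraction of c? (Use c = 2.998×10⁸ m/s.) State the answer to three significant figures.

0.588c

d = βγcτ ⇒ βγ = d/(cτ) = 106.0 m / (145.7028 m) = 0.72751.
β = (βγ)/√(1+(βγ)²) = 0.72751/√1.529271 = 0.588.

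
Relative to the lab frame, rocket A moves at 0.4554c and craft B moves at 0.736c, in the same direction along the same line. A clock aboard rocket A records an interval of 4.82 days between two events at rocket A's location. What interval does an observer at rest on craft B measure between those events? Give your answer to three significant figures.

5.32 days

The velocity of rocket A relative to craft B is (0.4554 − 0.736)c / (1 − 0.4554×0.736) = −0.42207c; relative speed 0.42207c.
At |u| = 0.42207c, γ = (1 − 0.178143)^(−1/2) = 1.1031.
Rocket A's interval is proper; time dilation gives Δt_B = γΔτ = 1.1031 × 4.82 days = 5.32 days.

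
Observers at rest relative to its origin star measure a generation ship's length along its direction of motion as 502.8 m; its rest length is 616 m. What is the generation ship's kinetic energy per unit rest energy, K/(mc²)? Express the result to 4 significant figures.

0.2251

From L = L₀/γ: γ = 616/502.8 = 1.22514.
Since K = (γ−1)mc², K/(mc²) = 1.22514 − 1 = 0.2251.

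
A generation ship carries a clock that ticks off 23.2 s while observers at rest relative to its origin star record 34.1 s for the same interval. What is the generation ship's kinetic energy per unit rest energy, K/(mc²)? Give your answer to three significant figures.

0.470

The time-dilation ratio gives γ = 34.1/23.2 = 1.46983.
K/(mc²) = γ − 1 = 1.46983 − 1 = 0.470.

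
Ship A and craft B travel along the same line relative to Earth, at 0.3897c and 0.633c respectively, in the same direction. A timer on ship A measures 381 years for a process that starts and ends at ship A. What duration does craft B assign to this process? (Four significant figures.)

402.6 years

The velocity of ship A relative to craft B is (0.3897 − 0.633)c / (1 − 0.3897×0.633) = −0.32297c; relative speed 0.32297c.
At |u| = 0.32297c, γ = (1 − 0.10431)^(−1/2) = 1.0566.
The clock on ship A records proper time, so craft B measures Δt = γΔτ = 1.0566 × 381 = 402.6 years.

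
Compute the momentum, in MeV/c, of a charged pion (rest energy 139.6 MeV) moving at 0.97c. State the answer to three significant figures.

γ = 1/√(1 − β²) = 1/√(1 − 0.9409) = 1/√0.0591 = 4.1135.
Momentum: p = γβ·mc = 4.1135 × 0.97 × 139.6 MeV/c = 557 MeV/c.

557 MeV/c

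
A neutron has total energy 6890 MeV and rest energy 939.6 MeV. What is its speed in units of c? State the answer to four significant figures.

0.9907c

Total energy E = γmc² gives γ = 6890/939.6 = 7.3329.
Hence β = √(1 − 1/γ²) = √(1 − 0.0185972) = √0.9814028 = 0.9907.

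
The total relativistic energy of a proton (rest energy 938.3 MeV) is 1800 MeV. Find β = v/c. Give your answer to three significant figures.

0.853

Total energy E = γmc² gives γ = 1800/938.3 = 1.9184.
Hence β = √(1 − 1/γ²) = √(1 − 0.27172) = √0.72828 = 0.853.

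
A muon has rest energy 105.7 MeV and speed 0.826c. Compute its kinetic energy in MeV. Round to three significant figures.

With β = 0.826, γ = 1/√(1 − 0.826²) = 1/√0.317724 = 1.77409.
Kinetic energy: K = (γ − 1)mc² = (1.77409 − 1) × 105.7 MeV = 0.77409 × 105.7 = 81.8 MeV.

81.8 MeV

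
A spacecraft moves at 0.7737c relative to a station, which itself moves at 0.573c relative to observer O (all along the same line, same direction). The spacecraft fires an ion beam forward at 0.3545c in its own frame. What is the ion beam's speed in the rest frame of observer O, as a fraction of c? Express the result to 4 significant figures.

0.9675c

First combine the ion beam and spacecraft (S''→S'): u₁ = (0.3545 + 0.7737)/(1 + 0.3545×0.7737) = 1.1282/1.27427665 = 0.88537.
Then combine with the station (S'→S): u = (0.88537 + 0.573)/(1 + 0.88537×0.573) = 1.45837/1.50731701 = 0.96753.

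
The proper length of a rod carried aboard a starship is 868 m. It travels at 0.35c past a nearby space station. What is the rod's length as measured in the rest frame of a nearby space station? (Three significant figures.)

β² = 0.1225, so γ = 1/√0.8775 = 1.0675.
Along the direction of motion the measured length is L₀/γ = 868/1.0675 = 813 m.

813 m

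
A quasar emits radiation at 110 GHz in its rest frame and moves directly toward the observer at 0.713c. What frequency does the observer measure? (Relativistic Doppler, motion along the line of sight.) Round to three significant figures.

269 GHz

Relativistic Doppler (source moving toward): f_obs = f_src · √((1+β)/(1−β)).
With β = 0.713: factor = √(1.713/0.287) = 2.4431.
f_obs = 110 × 2.4431 = 269 GHz.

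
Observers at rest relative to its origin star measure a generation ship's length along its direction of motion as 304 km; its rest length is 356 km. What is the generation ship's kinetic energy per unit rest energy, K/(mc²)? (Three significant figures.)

γ = L₀/L = 356/304 = 1.17105.
K/(mc²) = γ − 1 = 1.17105 − 1 = 0.171.

0.171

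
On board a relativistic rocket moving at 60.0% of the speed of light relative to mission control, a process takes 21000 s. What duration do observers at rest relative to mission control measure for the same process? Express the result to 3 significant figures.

26200 s

β² = 0.36, so γ = 1/√0.64 = 1.25.
Time dilation: Δt = γ·Δτ = 1.25 × 21000 = 26200 s.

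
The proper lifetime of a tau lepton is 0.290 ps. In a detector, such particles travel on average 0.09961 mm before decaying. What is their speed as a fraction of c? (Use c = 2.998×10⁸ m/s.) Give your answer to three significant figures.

Lab distance = (lab lifetime)·v = γτ·βc, so βγ = d/(cτ) = 9.961×10^-5/(2.998×10⁸ × 2.900×10^-13) = 1.1457.
With βγ = 1.1457: γ² = 1 + (βγ)² = 2.31263, and β = (βγ)/γ = 1.1457/1.52073 = 0.753.

0.753c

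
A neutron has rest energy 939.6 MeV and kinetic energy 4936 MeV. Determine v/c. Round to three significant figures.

0.987

K = (γ−1)mc², so γ = 1 + 4936/939.6 = 6.2533.
Then v/c = √(1 − γ⁻²) = √(1 − 0.025573) = √0.974427 = 0.987.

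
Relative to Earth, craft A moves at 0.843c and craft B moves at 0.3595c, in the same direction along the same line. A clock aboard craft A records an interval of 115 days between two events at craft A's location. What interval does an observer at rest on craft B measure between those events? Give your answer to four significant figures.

Speed of craft A in craft B's frame: u = (v_A − v_B)/(1 − v_A v_B/c²) = (0.843 − 0.3595)/(1 − 0.843×0.3595) = 0.4835/0.6969415 = 0.69375; |u| = 0.69375c.
γ for this relative speed: γ = 1/√(1 − 0.481289) = 1.3885.
The clock on craft A records proper time, so craft B measures Δt = γΔτ = 1.3885 × 115 = 159.7 days.

159.7 days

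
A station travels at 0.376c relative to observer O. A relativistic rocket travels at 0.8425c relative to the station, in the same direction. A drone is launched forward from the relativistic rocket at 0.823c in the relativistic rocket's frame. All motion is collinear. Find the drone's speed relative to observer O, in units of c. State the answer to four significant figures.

Compose velocities in two stages. Stage 1 (into S'): u₁ = (0.823+0.8425)/(1+0.823×0.8425) = 0.98354.
Stage 2 (into S): u = (0.98354+0.376)/(1+0.98354×0.376) = 0.9925, so the speed is 0.9925c.

0.9925c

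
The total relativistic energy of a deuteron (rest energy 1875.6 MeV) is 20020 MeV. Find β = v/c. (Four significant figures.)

Total energy E = γmc² gives γ = 20020/1875.6 = 10.674.
Hence β = √(1 − 1/γ²) = √(1 − 0.00877699) = √0.99122301 = 0.9956.

0.9956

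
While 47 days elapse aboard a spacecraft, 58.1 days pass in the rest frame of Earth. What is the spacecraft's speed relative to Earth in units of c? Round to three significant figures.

0.588c

γ = Δt/Δτ = 58.1/47 = 1.2362.
β = √(1 − 1/γ²) = √(1 − 0.654369) = √0.345631 = 0.588.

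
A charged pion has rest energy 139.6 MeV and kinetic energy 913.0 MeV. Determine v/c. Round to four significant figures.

K = (γ−1)mc², so γ = 1 + 913.0/139.6 = 7.5401.
Then v/c = √(1 − γ⁻²) = √(1 − 0.0175892) = √0.9824108 = 0.9912.

0.9912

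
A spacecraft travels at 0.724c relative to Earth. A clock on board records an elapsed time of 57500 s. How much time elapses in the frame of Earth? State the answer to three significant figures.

83400 s

With β = 0.724, γ = 1/√(1 − 0.724²) = 1/√0.475824 = 1.4497.
Time dilation: Δt = γ·Δτ = 1.4497 × 57500 = 83400 s.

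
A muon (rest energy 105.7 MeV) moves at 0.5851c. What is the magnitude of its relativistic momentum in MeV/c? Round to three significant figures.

γ = 1/√(1 − β²) = 1/√(1 − 0.34234201) = 1/√0.65765799 = 1/0.810961 = 1.2331.
Momentum: p = γβ·mc = 1.2331 × 0.5851 × 105.7 MeV/c = 76.3 MeV/c.

76.3 MeV/c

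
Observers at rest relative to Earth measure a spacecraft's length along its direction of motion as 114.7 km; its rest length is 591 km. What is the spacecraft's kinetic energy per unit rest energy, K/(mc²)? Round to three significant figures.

4.15

From L = L₀/γ: γ = 591/114.7 = 5.15257.
K/(mc²) = γ − 1 = 5.15257 − 1 = 4.15.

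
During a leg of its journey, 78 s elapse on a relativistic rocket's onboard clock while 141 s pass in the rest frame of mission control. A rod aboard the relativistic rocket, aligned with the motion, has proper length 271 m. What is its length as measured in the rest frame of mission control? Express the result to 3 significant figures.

150 m

From Δt = γΔτ: γ = 141/78 = 1.80769.
The rod contracts by the same γ: 271 m / 1.80769 = 150 m.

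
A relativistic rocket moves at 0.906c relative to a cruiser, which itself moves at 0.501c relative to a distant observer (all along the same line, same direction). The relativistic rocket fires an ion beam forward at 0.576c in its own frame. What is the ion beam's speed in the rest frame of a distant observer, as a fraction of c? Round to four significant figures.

Compose velocities in two stages. Stage 1 (into S'): u₁ = (0.576+0.906)/(1+0.576×0.906) = 0.97381.
Stage 2 (into S): u = (0.97381+0.501)/(1+0.97381×0.501) = 0.99122, so the speed is 0.9912c.

0.9912c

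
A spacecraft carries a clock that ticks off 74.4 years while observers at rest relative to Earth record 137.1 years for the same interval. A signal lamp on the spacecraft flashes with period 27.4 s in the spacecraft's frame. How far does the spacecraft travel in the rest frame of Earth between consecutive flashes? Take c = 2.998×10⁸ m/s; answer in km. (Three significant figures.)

1.27×10^7 km

γ = Δt/Δτ = 137.1/74.4 = 1.84274.
β = √(1 − 1/γ²) = 0.83995. Lab-frame period = γτ = 1.84274×27.4 s = 50.491 s. Distance = βc × γτ = 0.83995 × 2.998×10⁸ m/s × 50.491 s = 1.2714×10^10 m = 1.27×10^7 km.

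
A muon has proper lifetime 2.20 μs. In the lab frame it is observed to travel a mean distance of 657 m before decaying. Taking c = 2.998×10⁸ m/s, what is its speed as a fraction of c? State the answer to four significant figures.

0.7057c

d = βγcτ ⇒ βγ = d/(cτ) = 657.0 m / (659.56 m) = 0.99612.
β = (βγ)/√(1+(βγ)²) = 0.99612/√1.992255 = 0.7057.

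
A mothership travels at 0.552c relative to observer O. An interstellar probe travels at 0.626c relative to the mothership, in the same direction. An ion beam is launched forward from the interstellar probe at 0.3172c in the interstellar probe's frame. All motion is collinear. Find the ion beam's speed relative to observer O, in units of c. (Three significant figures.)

0.933c

Apply u = (u'+v)/(1+u'v) twice. Ion beam in the mothership frame: (0.3172+0.626)/(1+0.3172·0.626) = 0.9432/1.1985672 = 0.78694c.
That velocity, transformed to the rest frame of observer O: (0.78694+0.552)/(1+0.78694·0.552) = 1.33894/1.43439088 = 0.93346c.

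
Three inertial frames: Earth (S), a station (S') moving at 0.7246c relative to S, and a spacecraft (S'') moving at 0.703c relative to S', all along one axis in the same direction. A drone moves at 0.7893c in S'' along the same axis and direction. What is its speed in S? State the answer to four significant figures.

Apply u = (u'+v)/(1+u'v) twice. Drone in the station frame: (0.7893+0.703)/(1+0.7893·0.703) = 1.4923/1.5548779 = 0.95975c.
That velocity, transformed to the rest frame of Earth: (0.95975+0.7246)/(1+0.95975·0.7246) = 1.68435/1.69543485 = 0.99346c.

0.9935c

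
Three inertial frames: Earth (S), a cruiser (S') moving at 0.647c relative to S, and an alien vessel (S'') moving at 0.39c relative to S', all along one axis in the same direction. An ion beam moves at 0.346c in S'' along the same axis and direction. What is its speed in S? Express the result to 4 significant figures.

First combine the ion beam and alien vessel (S''→S'): u₁ = (0.346 + 0.39)/(1 + 0.346×0.39) = 0.736/1.13494 = 0.64849.
Then combine with the cruiser (S'→S): u = (0.64849 + 0.647)/(1 + 0.64849×0.647) = 1.29549/1.41957303 = 0.91259.

0.9126c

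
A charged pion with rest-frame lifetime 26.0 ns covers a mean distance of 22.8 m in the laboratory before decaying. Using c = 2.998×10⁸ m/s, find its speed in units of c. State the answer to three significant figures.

0.946c

Lab distance = (lab lifetime)·v = γτ·βc, so βγ = d/(cτ) = 22.80/(2.998×10⁸ × 2.600×10^-8) = 2.925.
With βγ = 2.925: γ² = 1 + (βγ)² = 9.55562, and β = (βγ)/γ = 2.925/3.09122 = 0.946.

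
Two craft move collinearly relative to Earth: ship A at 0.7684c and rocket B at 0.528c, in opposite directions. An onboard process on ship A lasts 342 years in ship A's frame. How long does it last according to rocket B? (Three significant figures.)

The velocity of ship A relative to rocket B is (0.7684 + 0.528)c / (1 + 0.7684×0.528) = 0.92224c; relative speed 0.92224c.
At |u| = 0.92224c, γ = (1 − 0.850527)^(−1/2) = 2.5865.
Ship A's interval is proper; time dilation gives Δt_B = γΔτ = 2.5865 × 342 years = 885 years.

885 years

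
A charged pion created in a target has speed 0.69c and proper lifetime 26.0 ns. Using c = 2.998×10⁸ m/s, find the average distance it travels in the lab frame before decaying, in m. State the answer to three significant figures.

With β = 0.69, γ = 1/√(1 − 0.69²) = 1/√0.5239 = 1.3816.
Lab-frame lifetime: Δt = γτ = 1.3816 × 26.0 ns = 35.922 ns.
Distance: d = vΔt = 0.69 × 2.998×10⁸ m/s × 3.5922×10^-8 s = 7.43 m.

7.43 m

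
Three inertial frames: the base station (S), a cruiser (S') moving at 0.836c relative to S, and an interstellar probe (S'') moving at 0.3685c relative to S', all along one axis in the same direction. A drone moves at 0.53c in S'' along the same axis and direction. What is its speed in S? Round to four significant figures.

First combine the drone and interstellar probe (S''→S'): u₁ = (0.53 + 0.3685)/(1 + 0.53×0.3685) = 0.8985/1.195305 = 0.75169.
Then combine with the cruiser (S'→S): u = (0.75169 + 0.836)/(1 + 0.75169×0.836) = 1.58769/1.62841284 = 0.97499.

0.9750c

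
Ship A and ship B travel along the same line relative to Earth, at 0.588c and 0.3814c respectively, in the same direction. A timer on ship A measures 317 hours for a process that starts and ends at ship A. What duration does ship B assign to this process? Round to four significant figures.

328.9 hours

The velocity of ship A relative to ship B is (0.588 − 0.3814)c / (1 − 0.588×0.3814) = 0.26633c; relative speed 0.26633c.
γ for this relative speed: γ = 1/√(1 − 0.0709317) = 1.0375.
The clock on ship A records proper time, so ship B measures Δt = γΔτ = 1.0375 × 317 = 328.9 hours.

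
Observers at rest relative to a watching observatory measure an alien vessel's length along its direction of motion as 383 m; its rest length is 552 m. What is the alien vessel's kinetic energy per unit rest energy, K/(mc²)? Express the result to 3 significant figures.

0.441

γ = L₀/L = 552/383 = 1.44125.
K/(mc²) = γ − 1 = 1.44125 − 1 = 0.441.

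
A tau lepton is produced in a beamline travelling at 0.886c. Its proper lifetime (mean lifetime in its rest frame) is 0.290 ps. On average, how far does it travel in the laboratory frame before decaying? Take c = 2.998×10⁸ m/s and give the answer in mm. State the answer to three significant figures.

With β = 0.886, γ = 1/√(1 − 0.886²) = 1/√0.215004 = 2.1566.
Lab-frame lifetime: Δt = γτ = 2.1566 × 0.290 ps = 0.62541 ps.
Distance: d = vΔt = 0.886 × 2.998×10⁸ m/s × 6.2541×10^-13 s = 1.66×10^-4 m = 0.166 mm.

0.166 mm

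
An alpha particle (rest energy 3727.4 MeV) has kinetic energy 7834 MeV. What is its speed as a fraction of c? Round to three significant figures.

0.947c

K = (γ−1)mc², so γ = 1 + 7834/3727.4 = 3.1017.
Then v/c = √(1 − γ⁻²) = √(1 − 0.103944) = √0.896056 = 0.947.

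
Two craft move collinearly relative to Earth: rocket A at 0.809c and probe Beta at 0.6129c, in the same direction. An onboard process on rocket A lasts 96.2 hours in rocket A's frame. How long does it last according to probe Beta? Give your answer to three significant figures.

The velocity of rocket A relative to probe Beta is (0.809 − 0.6129)c / (1 − 0.809×0.6129) = 0.38896c; relative speed 0.38896c.
γ for this relative speed: γ = 1/√(1 − 0.15129) = 1.0855.
The clock on rocket A records proper time, so probe Beta measures Δt = γΔτ = 1.0855 × 96.2 = 104 hours.

104 hours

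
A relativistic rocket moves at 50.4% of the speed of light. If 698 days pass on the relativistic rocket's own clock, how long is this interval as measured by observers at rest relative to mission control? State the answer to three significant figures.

808 days

Lorentz factor: γ = (1 − 0.254016)^(−1/2) = 1.1578.
The onboard clock measures proper time, so the interval in the rest frame of mission control is dilated: Δt = γ·Δτ = 1.1578 × 698 days = 808 days.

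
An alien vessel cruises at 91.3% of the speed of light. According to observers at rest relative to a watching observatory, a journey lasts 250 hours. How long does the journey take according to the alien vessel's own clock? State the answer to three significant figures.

With β = 0.913, γ = 1/√(1 − 0.913²) = 1/√0.166431 = 2.4512.
The alien vessel's clock runs slow as seen from a watching observatory, so Δτ = Δt/γ = 250/2.4512 = 102 hours.

102 hours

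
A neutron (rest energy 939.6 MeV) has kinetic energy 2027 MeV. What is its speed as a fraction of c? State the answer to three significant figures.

0.949c

K = (γ−1)mc², so γ = 1 + 2027/939.6 = 3.1573.
Then v/c = √(1 − γ⁻²) = √(1 − 0.100316) = √0.899684 = 0.949.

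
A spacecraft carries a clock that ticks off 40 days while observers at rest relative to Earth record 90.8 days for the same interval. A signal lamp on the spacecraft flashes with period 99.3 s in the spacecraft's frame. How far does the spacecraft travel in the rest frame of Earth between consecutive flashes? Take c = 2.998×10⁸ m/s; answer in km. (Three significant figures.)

γ = Δt/Δτ = 90.8/40 = 2.27.
β = √(1 − 1/γ²) = 0.89774. Lab-frame period = γτ = 2.27×99.3 s = 225.41 s. Distance = βc × γτ = 0.89774 × 2.998×10⁸ m/s × 225.41 s = 6.0667×10^10 m = 6.07×10^7 km.

6.07×10^7 km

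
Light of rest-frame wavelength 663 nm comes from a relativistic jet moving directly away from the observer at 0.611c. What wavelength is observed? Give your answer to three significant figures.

Relativistic Doppler for wavelength: λ_obs = λ_src · √((1+β)/(1−β)).
With β = 0.611: factor = √(1.611/0.389) = 2.035.
λ_obs = 663 × 2.035 = 1350 nm.

1350 nm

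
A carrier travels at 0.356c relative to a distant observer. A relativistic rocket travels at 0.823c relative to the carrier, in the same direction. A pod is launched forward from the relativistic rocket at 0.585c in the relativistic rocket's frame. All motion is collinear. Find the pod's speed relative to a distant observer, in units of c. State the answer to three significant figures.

Apply u = (u'+v)/(1+u'v) twice. Pod in the carrier frame: (0.585+0.823)/(1+0.585·0.823) = 1.408/1.481455 = 0.95042c.
That velocity, transformed to the rest frame of a distant observer: (0.95042+0.356)/(1+0.95042·0.356) = 1.30642/1.33834952 = 0.97614c.

0.976c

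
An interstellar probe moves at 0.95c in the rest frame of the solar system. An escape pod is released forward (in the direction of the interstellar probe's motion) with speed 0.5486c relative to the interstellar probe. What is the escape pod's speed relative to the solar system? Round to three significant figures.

0.985c

Relativistic velocity addition: u = (u' + v)/(1 + u'v/c²), with u' = 0.5486c and v = 0.95c.
Numerator: 0.5486 + 0.95 = 1.4986. Denominator: 1 + (0.5486)(0.95) = 1.52117.
u = 1.4986/1.52117 = 0.98516, so the speed is 0.985c.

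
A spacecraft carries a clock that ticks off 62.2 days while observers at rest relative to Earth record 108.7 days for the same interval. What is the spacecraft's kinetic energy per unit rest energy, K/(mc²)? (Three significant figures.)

The time-dilation ratio gives γ = 108.7/62.2 = 1.74759.
K/(mc²) = γ − 1 = 1.74759 − 1 = 0.748.

0.748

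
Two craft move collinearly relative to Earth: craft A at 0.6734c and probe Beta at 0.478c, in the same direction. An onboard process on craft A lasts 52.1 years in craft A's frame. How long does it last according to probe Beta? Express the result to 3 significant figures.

The velocity of craft A relative to probe Beta is (0.6734 − 0.478)c / (1 − 0.6734×0.478) = 0.28815c; relative speed 0.28815c.
γ for this relative speed: γ = 1/√(1 − 0.0830304) = 1.0443.
The clock on craft A records proper time, so probe Beta measures Δt = γΔτ = 1.0443 × 52.1 = 54.4 years.

54.4 years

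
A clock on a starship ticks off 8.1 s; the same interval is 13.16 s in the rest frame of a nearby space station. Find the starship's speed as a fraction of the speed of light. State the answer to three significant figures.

0.788c

γ = Δt/Δτ = 13.16/8.1 = 1.6247.
β = √(1 − 1/γ²) = √(1 − 0.378838) = √0.621162 = 0.788.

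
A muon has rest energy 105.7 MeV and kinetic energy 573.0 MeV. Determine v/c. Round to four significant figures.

0.9878

γ = 1 + K/(mc²) = 1 + 573.0/105.7 = 6.421.
β = √(1 − 1/γ²) = √(1 − 0.0242546) = √0.9757454 = 0.9878.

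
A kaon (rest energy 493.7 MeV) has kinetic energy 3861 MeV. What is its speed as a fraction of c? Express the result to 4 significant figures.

γ = 1 + K/(mc²) = 1 + 3861/493.7 = 8.8205.
β = √(1 − 1/γ²) = √(1 − 0.0128533) = √0.9871467 = 0.9936.

0.9936c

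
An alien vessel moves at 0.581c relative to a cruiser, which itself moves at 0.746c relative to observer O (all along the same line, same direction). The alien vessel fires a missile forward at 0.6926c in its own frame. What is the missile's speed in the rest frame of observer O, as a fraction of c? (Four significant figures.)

Apply u = (u'+v)/(1+u'v) twice. Missile in the cruiser frame: (0.6926+0.581)/(1+0.6926·0.581) = 1.2736/1.4024006 = 0.90816c.
That velocity, transformed to the rest frame of observer O: (0.90816+0.746)/(1+0.90816·0.746) = 1.65416/1.67748736 = 0.98609c.

0.9861c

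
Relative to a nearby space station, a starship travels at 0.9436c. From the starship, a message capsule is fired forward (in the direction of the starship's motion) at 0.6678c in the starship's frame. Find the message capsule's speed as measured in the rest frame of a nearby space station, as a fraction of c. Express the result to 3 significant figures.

0.989c

Relativistic velocity addition: u = (u' + v)/(1 + u'v/c²), with u' = 0.6678c and v = 0.9436c.
Numerator: 0.6678 + 0.9436 = 1.6114. Denominator: 1 + (0.6678)(0.9436) = 1.63013608.
u = 1.6114/1.63013608 = 0.98851, so the speed is 0.989c.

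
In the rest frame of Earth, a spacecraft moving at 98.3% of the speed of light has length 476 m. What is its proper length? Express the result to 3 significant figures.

2590 m

With β = 0.983, γ = 1/√(1 − 0.983²) = 1/√0.033711 = 5.4465.
Proper length: L₀ = γ·L = 5.4465 × 476 = 2590 m.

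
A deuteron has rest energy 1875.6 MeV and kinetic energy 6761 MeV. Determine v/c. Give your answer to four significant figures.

0.9761

γ = 1 + K/(mc²) = 1 + 6761/1875.6 = 4.6047.
β = √(1 − 1/γ²) = √(1 − 0.0471626) = √0.9528374 = 0.9761.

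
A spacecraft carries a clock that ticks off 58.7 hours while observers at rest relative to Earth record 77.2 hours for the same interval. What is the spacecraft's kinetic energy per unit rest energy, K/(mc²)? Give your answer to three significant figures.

0.315

From Δt = γΔτ: γ = 77.2/58.7 = 1.31516.
Since K = (γ−1)mc², K/(mc²) = 1.31516 − 1 = 0.315.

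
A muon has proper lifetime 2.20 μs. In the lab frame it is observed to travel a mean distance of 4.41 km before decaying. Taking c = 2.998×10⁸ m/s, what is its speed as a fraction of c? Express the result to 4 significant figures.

0.9890c

d = βγcτ ⇒ βγ = d/(cτ) = 4410 m / (659.56 m) = 6.6863.
β = (βγ)/√(1+(βγ)²) = 6.6863/√45.7066 = 0.9890.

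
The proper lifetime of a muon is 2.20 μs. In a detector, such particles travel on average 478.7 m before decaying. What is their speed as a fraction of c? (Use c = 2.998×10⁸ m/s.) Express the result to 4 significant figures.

0.5874c

d = βγcτ ⇒ βγ = d/(cτ) = 478.7 m / (659.56 m) = 0.72579.
β = (βγ)/√(1+(βγ)²) = 0.72579/√1.526771 = 0.5874.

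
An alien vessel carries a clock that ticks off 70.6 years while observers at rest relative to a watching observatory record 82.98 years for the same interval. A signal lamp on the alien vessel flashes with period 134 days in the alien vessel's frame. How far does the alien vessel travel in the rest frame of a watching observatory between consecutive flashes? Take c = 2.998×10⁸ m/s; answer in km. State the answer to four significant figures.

2.144×10^12 km

The time-dilation ratio gives γ = 82.98/70.6 = 1.17535.
β = √(1 − 1/γ²) = 0.52547. Lab-frame period = γτ = 1.17535×134 days = 157.5 days. Distance = βc × γτ = 0.52547 × 2.998×10⁸ m/s × 13608000 s = 2.1437×10^15 m = 2.144×10^12 km.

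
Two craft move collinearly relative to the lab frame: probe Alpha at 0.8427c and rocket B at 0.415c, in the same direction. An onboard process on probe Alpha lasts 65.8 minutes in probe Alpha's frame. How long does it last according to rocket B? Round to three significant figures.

87.4 minutes

The velocity of probe Alpha relative to rocket B is (0.8427 − 0.415)c / (1 − 0.8427×0.415) = 0.65772c; relative speed 0.65772c.
At |u| = 0.65772c, γ = (1 − 0.432596)^(−1/2) = 1.3276.
The clock on probe Alpha records proper time, so rocket B measures Δt = γΔτ = 1.3276 × 65.8 = 87.4 minutes.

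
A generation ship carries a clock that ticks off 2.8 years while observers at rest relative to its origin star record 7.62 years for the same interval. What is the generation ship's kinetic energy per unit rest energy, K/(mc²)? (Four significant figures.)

The time-dilation ratio gives γ = 7.62/2.8 = 2.72143.
Since K = (γ−1)mc², K/(mc²) = 2.72143 − 1 = 1.721.

1.721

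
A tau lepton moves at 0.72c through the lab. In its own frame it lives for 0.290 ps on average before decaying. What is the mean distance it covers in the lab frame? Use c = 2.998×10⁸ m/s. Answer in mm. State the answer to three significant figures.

Lorentz factor: γ = (1 − 0.5184)^(−1/2) = 1.441.
Lab-frame lifetime: Δt = γτ = 1.441 × 0.290 ps = 0.41789 ps.
Distance: d = vΔt = 0.72 × 2.998×10⁸ m/s × 4.1789×10^-13 s = 9.02×10^-5 m = 0.0902 mm.

0.0902 mm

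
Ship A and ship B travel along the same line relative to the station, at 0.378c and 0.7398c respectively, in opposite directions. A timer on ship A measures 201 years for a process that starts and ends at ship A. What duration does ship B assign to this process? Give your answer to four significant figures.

412.9 years

Speed of ship A in ship B's frame: u = (v_A + v_B)/(1 + v_A v_B/c²) = (0.378 + 0.7398)/(1 + 0.378×0.7398) = 1.1178/1.2796444 = 0.87352; |u| = 0.87352c.
At |u| = 0.87352c, γ = (1 − 0.763037)^(−1/2) = 2.0543.
The clock on ship A records proper time, so ship B measures Δt = γΔτ = 2.0543 × 201 = 412.9 years.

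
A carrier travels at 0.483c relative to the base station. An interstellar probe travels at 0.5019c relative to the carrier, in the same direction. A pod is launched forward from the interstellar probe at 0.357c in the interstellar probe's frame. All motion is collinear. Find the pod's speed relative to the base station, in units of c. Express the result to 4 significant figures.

Apply u = (u'+v)/(1+u'v) twice. Pod in the carrier frame: (0.357+0.5019)/(1+0.357·0.5019) = 0.8589/1.1791783 = 0.72839c.
That velocity, transformed to the rest frame of the base station: (0.72839+0.483)/(1+0.72839·0.483) = 1.21139/1.35181237 = 0.89612c.

0.8961c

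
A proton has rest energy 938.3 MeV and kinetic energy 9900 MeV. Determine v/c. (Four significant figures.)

0.9962

K = (γ−1)mc², so γ = 1 + 9900/938.3 = 11.551.
Then v/c = √(1 − γ⁻²) = √(1 − 0.00749481) = √0.99250519 = 0.9962.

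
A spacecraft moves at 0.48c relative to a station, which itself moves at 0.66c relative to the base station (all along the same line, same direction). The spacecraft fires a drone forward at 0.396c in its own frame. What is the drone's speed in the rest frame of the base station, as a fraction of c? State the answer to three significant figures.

0.940c

Apply u = (u'+v)/(1+u'v) twice. Drone in the station frame: (0.396+0.48)/(1+0.396·0.48) = 0.876/1.19008 = 0.73608c.
That velocity, transformed to the rest frame of the base station: (0.73608+0.66)/(1+0.73608·0.66) = 1.39608/1.4858128 = 0.93961c.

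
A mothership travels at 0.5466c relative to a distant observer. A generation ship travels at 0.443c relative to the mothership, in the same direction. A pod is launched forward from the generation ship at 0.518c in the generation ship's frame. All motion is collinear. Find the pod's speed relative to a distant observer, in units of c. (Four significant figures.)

Compose velocities in two stages. Stage 1 (into S'): u₁ = (0.518+0.443)/(1+0.518×0.443) = 0.78164.
Stage 2 (into S): u = (0.78164+0.5466)/(1+0.78164×0.5466) = 0.93063, so the speed is 0.9306c.

0.9306c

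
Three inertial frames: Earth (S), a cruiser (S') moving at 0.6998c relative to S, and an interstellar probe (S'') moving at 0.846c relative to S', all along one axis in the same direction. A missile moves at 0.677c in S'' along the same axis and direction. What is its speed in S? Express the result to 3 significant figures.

0.994c

Compose velocities in two stages. Stage 1 (into S'): u₁ = (0.677+0.846)/(1+0.677×0.846) = 0.96837.
Stage 2 (into S): u = (0.96837+0.6998)/(1+0.96837×0.6998) = 0.99434, so the speed is 0.994c.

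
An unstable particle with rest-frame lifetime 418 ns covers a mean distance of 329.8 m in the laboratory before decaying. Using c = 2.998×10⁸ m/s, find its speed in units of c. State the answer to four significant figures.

d = βγcτ ⇒ βγ = d/(cτ) = 329.8 m / (125.3164 m) = 2.6317.
β = (βγ)/√(1+(βγ)²) = 2.6317/√7.92584 = 0.9348.

0.9348c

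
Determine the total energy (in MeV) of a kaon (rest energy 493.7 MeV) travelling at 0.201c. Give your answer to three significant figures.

504 MeV

With β = 0.201, γ = 1/√(1 − 0.201²) = 1/√0.959599 = 1.0208.
Total energy: E = γmc² = 1.0208 × 493.7 MeV = 504 MeV.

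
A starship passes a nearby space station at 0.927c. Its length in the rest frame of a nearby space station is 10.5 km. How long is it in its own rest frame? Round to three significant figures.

28.0 km

Lorentz factor: γ = (1 − 0.859329)^(−1/2) = 2.6662.
Proper length: L₀ = γ·L = 2.6662 × 10.5 = 28.0 km.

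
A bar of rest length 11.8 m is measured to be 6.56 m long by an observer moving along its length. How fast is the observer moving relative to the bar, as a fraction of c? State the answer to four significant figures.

0.8312c

Length contraction gives γ = L₀/L = 11.8/6.56 = 1.7988.
β = √(1 − 1/γ²) = √0.690946 = 0.8312.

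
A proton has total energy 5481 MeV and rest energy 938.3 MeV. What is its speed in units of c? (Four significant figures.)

Total energy E = γmc² gives γ = 5481/938.3 = 5.8414.
Hence β = √(1 − 1/γ²) = √(1 − 0.0293066) = √0.9706934 = 0.9852.

0.9852c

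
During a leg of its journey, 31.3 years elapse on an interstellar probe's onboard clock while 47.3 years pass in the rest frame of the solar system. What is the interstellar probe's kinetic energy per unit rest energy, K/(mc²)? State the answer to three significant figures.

0.511

The time-dilation ratio gives γ = 47.3/31.3 = 1.51118.
K/(mc²) = γ − 1 = 1.51118 − 1 = 0.511.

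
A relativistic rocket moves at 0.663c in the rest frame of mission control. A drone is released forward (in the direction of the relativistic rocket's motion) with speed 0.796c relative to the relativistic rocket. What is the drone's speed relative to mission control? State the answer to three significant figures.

In units of c, u = (u' + v)/(1 + u'v) with u' = 0.796 and v = 0.663.
Numerator: 0.796 + 0.663 = 1.459. Denominator: 1 + (0.796)(0.663) = 1.527748.
u = 1.459/1.527748 = 0.955, so the speed is 0.955c.

0.955c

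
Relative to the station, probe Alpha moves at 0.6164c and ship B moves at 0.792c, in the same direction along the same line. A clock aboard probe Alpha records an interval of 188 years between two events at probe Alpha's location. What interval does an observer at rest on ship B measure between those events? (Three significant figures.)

Transform probe Alpha's velocity into ship B's frame: (0.6164 − 0.792)/(1 − 0.6164·0.792) = −0.1756/0.5118112, so the relative speed is 0.3431c.
γ for this relative speed: γ = 1/√(1 − 0.117718) = 1.0646.
Probe Alpha's interval is proper; time dilation gives Δt_B = γΔτ = 1.0646 × 188 years = 200 years.

200 years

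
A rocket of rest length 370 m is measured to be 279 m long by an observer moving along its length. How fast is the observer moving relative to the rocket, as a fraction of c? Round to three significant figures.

Length contraction gives γ = L₀/L = 370/279 = 1.3262.
β = √(1 − 1/γ²) = √0.431433 = 0.657.

0.657c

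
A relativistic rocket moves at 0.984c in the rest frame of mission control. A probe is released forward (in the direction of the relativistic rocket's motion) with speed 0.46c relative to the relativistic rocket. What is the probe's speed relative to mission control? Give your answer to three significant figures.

Relativistic velocity addition: u = (u' + v)/(1 + u'v/c²), with u' = 0.46c and v = 0.984c.
Numerator: 0.46 + 0.984 = 1.444. Denominator: 1 + (0.46)(0.984) = 1.45264.
u = 1.444/1.45264 = 0.99405, so the speed is 0.994c.

0.994c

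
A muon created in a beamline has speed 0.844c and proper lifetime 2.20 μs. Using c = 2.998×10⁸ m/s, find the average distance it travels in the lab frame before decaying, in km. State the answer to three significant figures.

1.04 km

γ = 1/√(1 − β²) = 1/√(1 − 0.712336) = 1/√0.287664 = 1/0.536343 = 1.8645.
Lab-frame lifetime: Δt = γτ = 1.8645 × 2.20 μs = 4.1019 μs.
Distance: d = vΔt = 0.844 × 2.998×10⁸ m/s × 4.1019×10^-6 s = 1040 m = 1.04 km.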